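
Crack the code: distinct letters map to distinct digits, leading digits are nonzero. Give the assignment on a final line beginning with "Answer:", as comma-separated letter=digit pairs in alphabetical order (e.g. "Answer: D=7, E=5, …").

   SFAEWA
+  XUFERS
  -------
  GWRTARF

Step 1. [G] the sum has 7 digits but both addends have 6; that extra leading digit G is the final carry, namely 1 ⇒ G=1.
Step 2. [col 1: A + S ≡ F (mod 10)] column 1 (A + S ≡ F (mod 10), carry-in 0) doesn't pin F yet; pick F=5 and continue. So F=5.
Step 3. [col 1: A + S ≡ F (mod 10)] A=2 is one option consistent with column 1 (A + S ≡ F (mod 10), carry-in 0) — take it ⇒ A=2.
Step 4. [col 1: A + S ≡ F (mod 10)] column 1: given A=2, F=5, carry-in 0, and digits 1,2,5 already taken and all letters distinct, A+S≡F (mod 10) forces S=3 ⇒ S=3.
Step 5. [col 2: W + R ≡ R (mod 10)] column 2: given nothing yet, carry-in 0, and digits 1,2,3,5 already taken and all letters distinct, W+R≡R (mod 10) forces W=0. So W=0.
Step 6. [col 2: W + R ≡ R (mod 10)] no forcing yet in column 2 (carry-in 0); R=9 is free and consistent — try it ⇒ R=9.
Step 7. [col 3: E + E ≡ A (mod 10)] from column 3 (A=2, carry-in 0, digits 0,1,2,3,5,9 already taken and all letters distinct): E must equal 6 ⇒ E=6.
Step 8. [col 4: A + F ≡ T (mod 10)] column 4 reads A+F+carry(1)=T with A=2, F=5; with digits 0,1,2,3,5,6,9 already taken and all letters distinct, the only value for T is 8 ⇒ T=8.
Step 9. [col 5: F + U ≡ R (mod 10)] column 5 reads F+U+carry(0)=R with F=5, R=9; with digits 0,1,2,3,5,6,8,9 already taken and all letters distinct, the only value for U is 4. So U=4.
Step 10. [col 6: S + X ≡ W (mod 10)] column 6: given S=3, W=0, carry-in 0, and digits 0,1,2,3,4,5,6,8,9 already taken and all letters distinct, S+X≡W (mod 10) forces X=7, so X=7.

Answer: A=2, E=6, F=5, G=1, R=9, S=3, T=8, U=4, W=0, X=7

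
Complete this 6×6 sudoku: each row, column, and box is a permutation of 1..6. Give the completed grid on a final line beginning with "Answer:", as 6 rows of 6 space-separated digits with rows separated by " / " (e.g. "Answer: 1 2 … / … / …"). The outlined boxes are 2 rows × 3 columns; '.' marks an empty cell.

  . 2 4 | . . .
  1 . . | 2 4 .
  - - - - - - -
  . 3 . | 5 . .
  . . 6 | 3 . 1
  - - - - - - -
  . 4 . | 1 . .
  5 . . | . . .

Step 1. [r1c4∈{6}] r1c4's peers cover all but 6, so r1c4=6.
Step 2. [r4c5∈{2}] r4c5 has the single candidate 2. So r4c5=2.
Step 3. [r5c1∈{2,3,6}] col 1 places 6 nowhere but r5c1. So r5c1=6.
Step 4. [r1c1∈{3}] r1c1's peers cover all but 3 ⇒ r1c1=3.
Step 5. [r3c6∈{4,6}] across box 4, 4 lands solely at r3c6, so r3c6=4.
Step 6. [r1c6∈{5}] r1c6's peers cover all but 5 ⇒ r1c6=5.
Step 7. [r6c6∈{2,3,6}] 6 has one home in col 6: r6c6, so r6c6=6.
Step 8. [r6c3∈{1,2,3}] across row 6, 2 lands solely at r6c3, so r6c3=2.
Step 9. [r6c5∈{3}] only 3 remains possible at r6c5, so r6c5=3.
Step 10. [r2c3∈{5}] r2c3 is down to just 5. So r2c3=5.
Step 11. [r2c2∈{6}] r2c2's peers cover all but 6. So r2c2=6.
Step 12. [r4c1∈{4}] r4c1's peers cover all but 4, so r4c1=4.
Step 13. [r5c3∈{3}] only 3 remains possible at r5c3. So r5c3=3.
Step 14. [r5c6∈{2}] r5c6 has the single candidate 2. So r5c6=2.
Step 15. [r3c3∈{1}] nothing but 1 survives at r3c3, so r3c3=1.
Step 16. [r2c6∈{3}] r2c6 has the single candidate 3. So r2c6=3.
Step 17. [r3c5∈{6}] only 6 remains possible at r3c5. So r3c5=6.
Step 18. [r3c1∈{2}] only 2 remains possible at r3c1. So r3c1=2.
Step 19. [r6c4∈{4}] nothing but 4 survives at r6c4. So r6c4=4.
Step 20. [r6c2∈{1}] r6c2's peers cover all but 1, so r6c2=1.
Step 21. [r5c5∈{5}] nothing but 5 survives at r5c5 ⇒ r5c5=5.
Step 22. [r4c2∈{5}] r4c2's peers cover all but 5. So r4c2=5.
Step 23. [r1c5∈{1}] nothing but 1 survives at r1c5 ⇒ r1c5=1.

Answer: 3 2 4 6 1 5 / 1 6 5 2 4 3 / 2 3 1 5 6 4 / 4 5 6 3 2 1 / 6 4 3 1 5 2 / 5 1 2 4 3 6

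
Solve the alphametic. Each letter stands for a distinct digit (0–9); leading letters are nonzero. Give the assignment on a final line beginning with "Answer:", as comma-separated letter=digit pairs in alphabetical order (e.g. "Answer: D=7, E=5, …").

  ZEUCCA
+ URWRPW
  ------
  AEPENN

Step 1. [col 1: A + W ≡ N (mod 10)] N=5 is one option consistent with column 1 (A + W ≡ N (mod 10), carry-in 0) — take it ⇒ N=5.
Step 2. [col 1: A + W ≡ N (mod 10)] W=8 is one option consistent with column 1 (A + W ≡ N (mod 10), carry-in 0) — take it. So W=8.
Step 3. [col 1: A + W ≡ N (mod 10)] column 1: given W=8, N=5, carry-in 0, and digits 5,8 already taken and all letters distinct, A+W≡N (mod 10) forces A=7 ⇒ A=7.
Step 4. [col 2: C + P ≡ N (mod 10)] P=3 is one option consistent with column 2 (C + P ≡ N (mod 10), carry-in 1) — take it, so P=3.
Step 5. [col 2: C + P ≡ N (mod 10)] from column 2 (P=3, N=5, carry-in 1, digits 3,5,7,8 already taken and all letters distinct): C must equal 1 ⇒ C=1.
Step 6. [col 3: C + R ≡ E (mod 10)] column 3 reads C+R+carry(0)=E with C=1; with digits 1,3,5,7,8 already taken and all letters distinct, the only value for R is 9. So R=9.
Step 7. [col 3: C + R ≡ E (mod 10)] column 3: given C=1, R=9, carry-in 0, and digits 1,3,5,7,8,9 already taken and all letters distinct, C+R≡E (mod 10) forces E=0 ⇒ E=0.
Step 8. [col 4: U + W ≡ P (mod 10)] in column 4 we have U+W≡P with carry-in 1; given W=8, P=3 and digits 0,1,3,5,7,8,9 already taken and all letters distinct, that pins U to 4. So U=4.
Step 9. [col 6: Z + U ≡ A (mod 10)] column 6: given U=4, A=7, carry-in 1, and digits 0,1,3,4,5,7,8,9 already taken and all letters distinct, Z+U≡A (mod 10) forces Z=2 ⇒ Z=2.

Answer: A=7, C=1, E=0, N=5, P=3, R=9, U=4, W=8, Z=2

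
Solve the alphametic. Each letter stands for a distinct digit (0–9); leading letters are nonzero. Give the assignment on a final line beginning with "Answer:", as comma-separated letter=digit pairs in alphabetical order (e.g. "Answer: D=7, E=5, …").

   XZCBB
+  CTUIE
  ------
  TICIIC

Step 1. [col 1: B + E ≡ C (mod 10)] several values work for E in column 1 (B + E ≡ C (mod 10), carry-in 0); try E=8, so E=8.
Step 2. [T] the sum has 6 digits but both addends have 5; that extra leading digit T is the final carry, namely 1 ⇒ T=1.
Step 3. [col 1: B + E ≡ C (mod 10)] column 1 (B + E ≡ C (mod 10), carry-in 0) doesn't pin B yet; pick B=9 and continue ⇒ B=9.
Step 4. [col 1: B + E ≡ C (mod 10)] from column 1 (B=9, E=8, carry-in 0, digits 1,8,9 already taken and all letters distinct): C must equal 7. So C=7.
Step 5. [col 2: B + I ≡ I (mod 10)] I=0 is one option consistent with column 2 (B + I ≡ I (mod 10), carry-in 1) — take it, so I=0.
Step 6. [col 3: C + U ≡ I (mod 10)] from column 3 (C=7, I=0, carry-in 1, digits 0,1,7,8,9 already taken and all letters distinct): U must equal 2 ⇒ U=2.
Step 7. [col 4: Z + T ≡ C (mod 10)] from column 4 (T=1, C=7, carry-in 1, digits 0,1,2,7,8,9 already taken and all letters distinct): Z must equal 5 ⇒ Z=5.
Step 8. [col 5: X + C ≡ I (mod 10)] from column 5 (C=7, I=0, carry-in 0, digits 0,1,2,5,7,8,9 already taken and all letters distinct): X must equal 3. So X=3.

Answer: B=9, C=7, E=8, I=0, T=1, U=2, X=3, Z=5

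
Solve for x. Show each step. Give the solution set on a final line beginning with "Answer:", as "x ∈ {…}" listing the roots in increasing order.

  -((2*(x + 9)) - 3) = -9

Step 1. [-((2*(x + 9)) - 3) = -9] flip signs both sides. So neg: (2*(x + 9)) - 3 = 9.
Step 2. [(2*(x + 9)) - 3 = 9] peel the -3: add 3 from each side, so sub: 2*(x + 9) = 12.
Step 3. [2*(x + 9) = 12] divide by the outer 2 ⇒ div: x + 9 = 6.
Step 4. [x + 9 = 6] the outer +9 inverts by subtracting 9, so sub: x = -3.

Answer: x ∈ {-3}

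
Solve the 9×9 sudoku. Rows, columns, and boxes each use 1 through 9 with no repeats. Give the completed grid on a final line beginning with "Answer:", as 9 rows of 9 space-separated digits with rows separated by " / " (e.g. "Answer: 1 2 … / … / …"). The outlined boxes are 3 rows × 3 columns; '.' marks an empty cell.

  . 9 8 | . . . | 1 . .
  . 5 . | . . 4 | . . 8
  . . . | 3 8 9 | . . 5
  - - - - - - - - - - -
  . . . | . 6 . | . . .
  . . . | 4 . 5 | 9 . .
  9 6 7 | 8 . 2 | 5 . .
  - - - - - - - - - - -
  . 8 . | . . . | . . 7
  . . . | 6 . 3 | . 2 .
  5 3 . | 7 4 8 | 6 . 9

Step 1. [r9c3∈{1,2}] r9c3 is the only open cell in row 9 admitting 2. So r9c3=2.
Step 2. [r7c6∈{1}] r7c6 has the single candidate 1, so r7c6=1.
Step 3. [r9c8∈{1}] r9c8 has the single candidate 1, so r9c8=1.
Step 4. [r8c9∈{4}] only 4 remains possible at r8c9. So r8c9=4.
Step 5. [r6c8∈{3,4}] 4 has one home in row 6: r6c8, so r6c8=4.
Step 6. [r1c1∈{2,3,4,6,7}] r1c1 is the only open cell in row 1 admitting 4, so r1c1=4.
Step 7. [r8c5∈{5,9}] 5 has one home in row 8: r8c5 ⇒ r8c5=5.
Step 8. [r4c6∈{7}] r4c6 is down to just 7. So r4c6=7.
Step 9. [r5c8∈{3,6,7,8}] 7 has one home in row 5: r5c8. So r5c8=7.
Step 10. [r3c8∈{6}] only 6 remains possible at r3c8. So r3c8=6.
Step 11. [r3c3∈{1}] r3c3 is down to just 1, so r3c3=1.
Step 12. [r5c3∈{3}] r5c3 has the single candidate 3. So r5c3=3.
Step 13. [r5c5∈{1}] r5c5 is down to just 1, so r5c5=1.
Step 14. [r5c2∈{2}] r5c2 is down to just 2. So r5c2=2.
Step 15. [r2c1∈{2,3,6,7}] r2c1 is the only open cell in col 1 admitting 3. So r2c1=3.
Step 16. [r7c3∈{4,6,9}] in row 7, 4 fits only at r7c3, so r7c3=4.
Step 17. [r3c2∈{7}] only 7 remains possible at r3c2 ⇒ r3c2=7.
Step 18. [r4c8∈{3,8}] in col 8, 8 fits only at r4c8 ⇒ r4c8=8.
Step 19. [r4c1∈{1}] only 1 remains possible at r4c1. So r4c1=1.
Step 20. [r2c7∈{2,7}] r2c7 is the only open cell in col 7 admitting 7, so r2c7=7.
Step 21. [r2c5∈{2}] r2c5 is down to just 2 ⇒ r2c5=2.
Step 22. [r1c9∈{2,3}] 2 has one home in row 1: r1c9, so r1c9=2.
Step 23. [r4c9∈{3}] nothing but 3 survives at r4c9, so r4c9=3.
Step 24. [r7c5∈{9}] nothing but 9 survives at r7c5, so r7c5=9.
Step 25. [r1c8∈{3}] only 3 remains possible at r1c8. So r1c8=3.
Step 26. [r7c1∈{6}] r7c1 is down to just 6, so r7c1=6.
Step 27. [r4c3∈{5}] r4c3 is down to just 5, so r4c3=5.
Step 28. [r7c7∈{3}] only 3 remains possible at r7c7. So r7c7=3.
Step 29. [r8c3∈{9}] r8c3 is down to just 9. So r8c3=9.
Step 30. [r4c4∈{9}] r4c4 is down to just 9, so r4c4=9.
Step 31. [r1c5∈{7}] nothing but 7 survives at r1c5. So r1c5=7.
Step 32. [r2c4∈{1}] r2c4's peers cover all but 1, so r2c4=1.
Step 33. [r8c1∈{7}] r8c1 is down to just 7, so r8c1=7.
Step 34. [r2c8∈{9}] only 9 remains possible at r2c8. So r2c8=9.
Step 35. [r7c8∈{5}] only 5 remains possible at r7c8, so r7c8=5.
Step 36. [r2c3∈{6}] r2c3 has the single candidate 6. So r2c3=6.
Step 37. [r5c9∈{6}] r5c9 has the single candidate 6 ⇒ r5c9=6.
Step 38. [r3c7∈{4}] r3c7's peers cover all but 4. So r3c7=4.
Step 39. [r6c5∈{3}] only 3 remains possible at r6c5. So r6c5=3.
Step 40. [r3c1∈{2}] r3c1 is down to just 2. So r3c1=2.
Step 41. [r7c4∈{2}] nothing but 2 survives at r7c4. So r7c4=2.
Step 42. [r1c6∈{6}] only 6 remains possible at r1c6, so r1c6=6.
Step 43. [r6c9∈{1}] nothing but 1 survives at r6c9 ⇒ r6c9=1.
Step 44. [r4c2∈{4}] r4c2 has the single candidate 4 ⇒ r4c2=4.
Step 45. [r5c1∈{8}] r5c1's peers cover all but 8, so r5c1=8.
Step 46. [r1c4∈{5}] r1c4 has the single candidate 5 ⇒ r1c4=5.
Step 47. [r8c7∈{8}] r8c7 has the single candidate 8, so r8c7=8.
Step 48. [r8c2∈{1}] r8c2 has the single candidate 1 ⇒ r8c2=1.
Step 49. [r4c7∈{2}] r4c7 is down to just 2. So r4c7=2.

Answer: 4 9 8 5 7 6 1 3 2 / 3 5 6 1 2 4 7 9 8 / 2 7 1 3 8 9 4 6 5 / 1 4 5 9 6 7 2 8 3 / 8 2 3 4 1 5 9 7 6 / 9 6 7 8 3 2 5 4 1 / 6 8 4 2 9 1 3 5 7 / 7 1 9 6 5 3 8 2 4 / 5 3 2 7 4 8 6 1 9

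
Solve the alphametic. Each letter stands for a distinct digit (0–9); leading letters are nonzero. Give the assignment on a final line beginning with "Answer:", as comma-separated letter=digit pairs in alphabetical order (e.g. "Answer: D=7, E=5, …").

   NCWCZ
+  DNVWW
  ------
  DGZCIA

Step 1. [col 1: Z + W ≡ A (mod 10)] no forcing yet in column 1 (carry-in 0); W=4 is free and consistent — try it, so W=4.
Step 2. [D] D is the leading digit of a 6-digit sum of two 5-digit numbers; the final carry is exactly 1 ⇒ D=1.
Step 3. [col 1: Z + W ≡ A (mod 10)] Z=2 is one option consistent with column 1 (Z + W ≡ A (mod 10), carry-in 0) — take it ⇒ Z=2.
Step 4. [col 1: Z + W ≡ A (mod 10)] from column 1 (Z=2, W=4, carry-in 0, digits 1,2,4 already taken and all letters distinct): A must equal 6 ⇒ A=6.
Step 5. [col 2: C + W ≡ I (mod 10)] column 2 (C + W ≡ I (mod 10), carry-in 0) doesn't pin I yet; pick I=7 and continue ⇒ I=7.
Step 6. [col 2: C + W ≡ I (mod 10)] column 2: given W=4, I=7, carry-in 0, and digits 1,2,4,6,7 already taken and all letters distinct, C+W≡I (mod 10) forces C=3, so C=3.
Step 7. [col 3: W + V ≡ C (mod 10)] column 3 reads W+V+carry(0)=C with W=4, C=3; with digits 1,2,3,4,6,7 already taken and all letters distinct, the only value for V is 9. So V=9.
Step 8. [col 4: C + N ≡ Z (mod 10)] column 4 reads C+N+carry(1)=Z with C=3, Z=2; with digits 1,2,3,4,6,7,9 already taken and all letters distinct, the only value for N is 8, so N=8.
Step 9. [col 5: N + D ≡ G (mod 10)] column 5 reads N+D+carry(1)=G with N=8, D=1; with digits 1,2,3,4,6,7,8,9 already taken and all letters distinct, the only value for G is 0 ⇒ G=0.

Answer: A=6, C=3, D=1, G=0, I=7, N=8, V=9, W=4, Z=2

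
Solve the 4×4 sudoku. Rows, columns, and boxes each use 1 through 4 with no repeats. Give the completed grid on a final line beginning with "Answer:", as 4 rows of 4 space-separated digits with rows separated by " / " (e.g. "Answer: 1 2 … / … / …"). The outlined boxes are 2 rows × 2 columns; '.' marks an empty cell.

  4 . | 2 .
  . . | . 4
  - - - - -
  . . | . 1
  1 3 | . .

Step 1. [r2c1∈{2,3}] r2c1 is the only open cell in col 1 admitting 3. So r2c1=3.
Step 2. [r2c2∈{1,2}] in row 2, 2 fits only at r2c2 ⇒ r2c2=2.
Step 3. [r3c3∈{3,4}] 3 has one home in row 3: r3c3. So r3c3=3.
Step 4. [r4c4∈{2}] r4c4 is down to just 2. So r4c4=2.
Step 5. [r2c3∈{1}] r2c3 is down to just 1 ⇒ r2c3=1.
Step 6. [r4c3∈{4}] r4c3 is down to just 4. So r4c3=4.
Step 7. [r3c1∈{2}] r3c1 is down to just 2 ⇒ r3c1=2.
Step 8. [r1c2∈{1}] r1c2's peers cover all but 1, so r1c2=1.
Step 9. [r1c4∈{3}] r1c4's peers cover all but 3, so r1c4=3.
Step 10. [r3c2∈{4}] r3c2's peers cover all but 4. So r3c2=4.

Answer: 4 1 2 3 / 3 2 1 4 / 2 4 3 1 / 1 3 4 2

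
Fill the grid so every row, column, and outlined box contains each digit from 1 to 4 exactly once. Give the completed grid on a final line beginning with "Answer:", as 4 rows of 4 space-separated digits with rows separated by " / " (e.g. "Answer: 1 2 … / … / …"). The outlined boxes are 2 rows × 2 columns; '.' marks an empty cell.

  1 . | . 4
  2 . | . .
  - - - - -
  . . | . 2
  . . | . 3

Step 1. [r4c1∈{4}] r4c1's peers cover all but 4, so r4c1=4.
Step 2. [r1c2∈{3}] r1c2's peers cover all but 3 ⇒ r1c2=3.
Step 3. [r4c3∈{1}] only 1 remains possible at r4c3. So r4c3=1.
Step 4. [r3c1∈{3}] r3c1 is down to just 3. So r3c1=3.
Step 5. [r3c3∈{4}] r3c3 is down to just 4. So r3c3=4.
Step 6. [r2c4∈{1}] r2c4 has the single candidate 1. So r2c4=1.
Step 7. [r4c2∈{2}] only 2 remains possible at r4c2, so r4c2=2.
Step 8. [r2c3∈{3}] r2c3 has the single candidate 3 ⇒ r2c3=3.
Step 9. [r2c2∈{4}] only 4 remains possible at r2c2 ⇒ r2c2=4.
Step 10. [r1c3∈{2}] only 2 remains possible at r1c3. So r1c3=2.
Step 11. [r3c2∈{1}] r3c2 has the single candidate 1 ⇒ r3c2=1.

Answer: 1 3 2 4 / 2 4 3 1 / 3 1 4 2 / 4 2 1 3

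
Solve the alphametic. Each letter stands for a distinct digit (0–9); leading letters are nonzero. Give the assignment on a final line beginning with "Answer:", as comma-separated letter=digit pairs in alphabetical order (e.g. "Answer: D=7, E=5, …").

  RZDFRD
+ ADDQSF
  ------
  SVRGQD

Step 1. [col 1: D + F ≡ D (mod 10)] in column 1 we have D+F≡D with carry-in 0; given nothing yet and all letters distinct, none taken yet, that pins F to 0. So F=0.
Step 2. [col 1: D + F ≡ D (mod 10)] D=3 is one option consistent with column 1 (D + F ≡ D (mod 10), carry-in 0) — take it. So D=3.
Step 3. [col 2: R + S ≡ Q (mod 10)] S=8 is one option consistent with column 2 (R + S ≡ Q (mod 10), carry-in 0) — take it ⇒ S=8.
Step 4. [col 2: R + S ≡ Q (mod 10)] several values work for R in column 2 (R + S ≡ Q (mod 10), carry-in 0); try R=6, so R=6.
Step 5. [col 2: R + S ≡ Q (mod 10)] from column 2 (R=6, S=8, carry-in 0, digits 0,3,6,8 already taken and all letters distinct): Q must equal 4 ⇒ Q=4.
Step 6. [col 3: F + Q ≡ G (mod 10)] column 3 reads F+Q+carry(1)=G with F=0, Q=4; with digits 0,3,4,6,8 already taken and all letters distinct, the only value for G is 5. So G=5.
Step 7. [col 5: Z + D ≡ V (mod 10)] in column 5 we have Z+D≡V with carry-in 0; given D=3 and digits 0,3,4,5,6,8 already taken and all letters distinct, that pins V to 2. So V=2.
Step 8. [col 5: Z + D ≡ V (mod 10)] column 5: given D=3, V=2, carry-in 0, and digits 0,2,3,4,5,6,8 already taken and all letters distinct, Z+D≡V (mod 10) forces Z=9 ⇒ Z=9.
Step 9. [col 6: R + A ≡ S (mod 10)] from column 6 (R=6, S=8, carry-in 1, digits 0,2,3,4,5,6,8,9 already taken and all letters distinct): A must equal 1 ⇒ A=1.

Answer: A=1, D=3, F=0, G=5, Q=4, R=6, S=8, V=2, Z=9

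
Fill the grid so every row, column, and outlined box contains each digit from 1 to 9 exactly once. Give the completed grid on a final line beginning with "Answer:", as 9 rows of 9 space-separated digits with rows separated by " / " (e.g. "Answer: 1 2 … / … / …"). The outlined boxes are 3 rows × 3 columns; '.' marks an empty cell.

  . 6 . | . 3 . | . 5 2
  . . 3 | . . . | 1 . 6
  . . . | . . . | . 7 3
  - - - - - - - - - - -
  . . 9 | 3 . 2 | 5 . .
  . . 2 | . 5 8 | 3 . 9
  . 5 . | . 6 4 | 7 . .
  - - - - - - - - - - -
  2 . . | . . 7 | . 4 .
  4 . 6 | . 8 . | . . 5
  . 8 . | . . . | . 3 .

Step 1. [r8c2∈{1,3,7,9}] r8c2 is the only open cell in row 8 admitting 7, so r8c2=7.
Step 2. [r6c4∈{1,9}] across row 6, 9 lands solely at r6c4, so r6c4=9.
Step 3. [r1c3∈{1,4,7,8}] in col 3, 7 fits only at r1c3, so r1c3=7.
Step 4. [r3c3∈{1,4,5,8}] col 3 places 4 nowhere but r3c3. So r3c3=4.
Step 5. [r6c3∈{1,8}] 8 has one home in col 3: r6c3. So r6c3=8.
Step 6. [r6c9∈{1}] r6c9 has the single candidate 1 ⇒ r6c9=1.
Step 7. [r8c8∈{1,2,9}] col 8 places 1 nowhere but r8c8. So r8c8=1.
Step 8. [r2c8∈{8,9}] r2c8 is the only open cell in col 8 admitting 9. So r2c8=9.
Step 9. [r8c4∈{2}] r8c4 has the single candidate 2 ⇒ r8c4=2.
Step 10. [r2c6∈{5}] r2c6 has the single candidate 5. So r2c6=5.
Step 11. [r3c7∈{8}] only 8 remains possible at r3c7. So r3c7=8.
Step 12. [r3c1∈{1,5,9}] row 3 places 5 nowhere but r3c1, so r3c1=5.
Step 13. [r8c7∈{9}] r8c7's peers cover all but 9, so r8c7=9.
Step 14. [r2c1∈{8}] only 8 remains possible at r2c1 ⇒ r2c1=8.
Step 15. [r1c4∈{1,4,8}] 8 has one home in row 1: r1c4 ⇒ r1c4=8.
Step 16. [r4c9∈{4,8}] in col 9, 4 fits only at r4c9. So r4c9=4.
Step 17. [r4c2∈{1}] r4c2 is down to just 1 ⇒ r4c2=1.
Step 18. [r5c4∈{1,7}] across row 5, 1 lands solely at r5c4, so r5c4=1.
Step 19. [r3c4∈{6}] only 6 remains possible at r3c4, so r3c4=6.
Step 20. [r1c1∈{1,9}] 1 has one home in box 1: r1c1. So r1c1=1.
Step 21. [r3c2∈{2,9}] r3c2 is the only open cell in box 1 admitting 9, so r3c2=9.
Step 22. [r7c5∈{1,9}] r7c5 is the only open cell in row 7 admitting 9. So r7c5=9.
Step 23. [r4c5∈{7}] r4c5 has the single candidate 7. So r4c5=7.
Step 24. [r3c5∈{1,2}] in row 3, 2 fits only at r3c5 ⇒ r3c5=2.
Step 25. [r9c5∈{1,4}] 1 has one home in col 5: r9c5. So r9c5=1.
Step 26. [r9c3∈{5}] nothing but 5 survives at r9c3. So r9c3=5.
Step 27. [r4c1∈{6}] r4c1's peers cover all but 6 ⇒ r4c1=6.
Step 28. [r2c4∈{4,7}] across row 2, 7 lands solely at r2c4. So r2c4=7.
Step 29. [r9c7∈{2,6}] r9c7 is the only open cell in row 9 admitting 2 ⇒ r9c7=2.
Step 30. [r5c8∈{6}] nothing but 6 survives at r5c8, so r5c8=6.
Step 31. [r7c9∈{8}] nothing but 8 survives at r7c9, so r7c9=8.
Step 32. [r9c4∈{4}] only 4 remains possible at r9c4 ⇒ r9c4=4.
Step 33. [r7c3∈{1}] nothing but 1 survives at r7c3 ⇒ r7c3=1.
Step 34. [r4c8∈{8}] r4c8 has the single candidate 8, so r4c8=8.
Step 35. [r7c4∈{5}] nothing but 5 survives at r7c4. So r7c4=5.
Step 36. [r5c1∈{7}] only 7 remains possible at r5c1. So r5c1=7.
Step 37. [r8c6∈{3}] r8c6 is down to just 3 ⇒ r8c6=3.
Step 38. [r7c7∈{6}] r7c7 has the single candidate 6, so r7c7=6.
Step 39. [r3c6∈{1}] r3c6 is down to just 1. So r3c6=1.
Step 40. [r5c2∈{4}] r5c2 has the single candidate 4, so r5c2=4.
Step 41. [r6c8∈{2}] only 2 remains possible at r6c8, so r6c8=2.
Step 42. [r7c2∈{3}] r7c2 has the single candidate 3. So r7c2=3.
Step 43. [r2c5∈{4}] nothing but 4 survives at r2c5 ⇒ r2c5=4.
Step 44. [r9c6∈{6}] r9c6 has the single candidate 6. So r9c6=6.
Step 45. [r9c9∈{7}] r9c9 has the single candidate 7 ⇒ r9c9=7.
Step 46. [r9c1∈{9}] r9c1 has the single candidate 9 ⇒ r9c1=9.
Step 47. [r6c1∈{3}] only 3 remains possible at r6c1 ⇒ r6c1=3.
Step 48. [r1c7∈{4}] r1c7 is down to just 4. So r1c7=4.
Step 49. [r2c2∈{2}] only 2 remains possible at r2c2, so r2c2=2.
Step 50. [r1c6∈{9}] only 9 remains possible at r1c6 ⇒ r1c6=9.

Answer: 1 6 7 8 3 9 4 5 2 / 8 2 3 7 4 5 1 9 6 / 5 9 4 6 2 1 8 7 3 / 6 1 9 3 7 2 5 8 4 / 7 4 2 1 5 8 3 6 9 / 3 5 8 9 6 4 7 2 1 / 2 3 1 5 9 7 6 4 8 / 4 7 6 2 8 3 9 1 5 / 9 8 5 4 1 6 2 3 7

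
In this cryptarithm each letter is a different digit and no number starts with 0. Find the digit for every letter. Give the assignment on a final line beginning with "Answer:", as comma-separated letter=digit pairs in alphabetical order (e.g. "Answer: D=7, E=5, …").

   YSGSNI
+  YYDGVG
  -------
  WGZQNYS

Step 1. [col 1: I + G ≡ S (mod 10)] no forcing yet in column 1 (carry-in 0); I=9 is free and consistent — try it, so I=9.
Step 2. [W] the sum has 7 digits but both addends have 6; that extra leading digit W is the final carry, namely 1 ⇒ W=1.
Step 3. [col 1: I + G ≡ S (mod 10)] column 1 (I + G ≡ S (mod 10), carry-in 0) doesn't pin G yet; pick G=7 and continue ⇒ G=7.
Step 4. [col 1: I + G ≡ S (mod 10)] from column 1 (I=9, G=7, carry-in 0, digits 1,7,9 already taken and all letters distinct): S must equal 6, so S=6.
Step 5. [col 2: N + V ≡ Y (mod 10)] column 2 (N + V ≡ Y (mod 10), carry-in 1) doesn't pin Y yet; pick Y=8 and continue. So Y=8.
Step 6. [col 2: N + V ≡ Y (mod 10)] column 2 (N + V ≡ Y (mod 10), carry-in 1) doesn't pin V yet; pick V=4 and continue ⇒ V=4.
Step 7. [col 2: N + V ≡ Y (mod 10)] column 2: given V=4, Y=8, carry-in 1, and digits 1,4,6,7,8,9 already taken and all letters distinct, N+V≡Y (mod 10) forces N=3. So N=3.
Step 8. [col 4: G + D ≡ Q (mod 10)] from column 4 (G=7, carry-in 1, digits 1,3,4,6,7,8,9 already taken and all letters distinct): D must equal 2 ⇒ D=2.
Step 9. [col 4: G + D ≡ Q (mod 10)] column 4: given G=7, D=2, carry-in 1, and digits 1,2,3,4,6,7,8,9 already taken and all letters distinct, G+D≡Q (mod 10) forces Q=0 ⇒ Q=0.
Step 10. [col 5: S + Y ≡ Z (mod 10)] from column 5 (S=6, Y=8, carry-in 1, digits 0,1,2,3,4,6,7,8,9 already taken and all letters distinct): Z must equal 5 ⇒ Z=5.

Answer: D=2, G=7, I=9, N=3, Q=0, S=6, V=4, W=1, Y=8, Z=5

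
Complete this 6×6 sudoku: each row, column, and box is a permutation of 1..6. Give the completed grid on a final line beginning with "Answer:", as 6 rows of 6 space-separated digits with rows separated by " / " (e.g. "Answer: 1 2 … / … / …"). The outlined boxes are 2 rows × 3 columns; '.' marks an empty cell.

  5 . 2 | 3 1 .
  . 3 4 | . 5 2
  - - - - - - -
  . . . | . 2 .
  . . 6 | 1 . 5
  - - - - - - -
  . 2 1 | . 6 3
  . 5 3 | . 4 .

Step 1. [r3c4∈{4,6}] across col 4, 4 lands solely at r3c4 ⇒ r3c4=4.
Step 2. [r4c1∈{2,3,4}] r4c1 is the only open cell in row 4 admitting 2. So r4c1=2.
Step 3. [r2c1∈{1,6}] row 2 places 1 nowhere but r2c1. So r2c1=1.
Step 4. [r2c4∈{6}] only 6 remains possible at r2c4 ⇒ r2c4=6.
Step 5. [r3c1∈{3}] nothing but 3 survives at r3c1. So r3c1=3.
Step 6. [r3c3∈{5}] r3c3 is down to just 5. So r3c3=5.
Step 7. [r1c6∈{4}] only 4 remains possible at r1c6. So r1c6=4.
Step 8. [r6c1∈{6}] r6c1's peers cover all but 6, so r6c1=6.
Step 9. [r4c5∈{3}] r4c5's peers cover all but 3, so r4c5=3.
Step 10. [r1c2∈{6}] r1c2 is down to just 6 ⇒ r1c2=6.
Step 11. [r5c1∈{4}] nothing but 4 survives at r5c1, so r5c1=4.
Step 12. [r5c4∈{5}] r5c4 is down to just 5 ⇒ r5c4=5.
Step 13. [r3c6∈{6}] r3c6 has the single candidate 6, so r3c6=6.
Step 14. [r6c4∈{2}] nothing but 2 survives at r6c4, so r6c4=2.
Step 15. [r4c2∈{4}] r4c2's peers cover all but 4, so r4c2=4.
Step 16. [r6c6∈{1}] r6c6 is down to just 1 ⇒ r6c6=1.
Step 17. [r3c2∈{1}] r3c2 is down to just 1, so r3c2=1.

Answer: 5 6 2 3 1 4 / 1 3 4 6 5 2 / 3 1 5 4 2 6 / 2 4 6 1 3 5 / 4 2 1 5 6 3 / 6 5 3 2 4 1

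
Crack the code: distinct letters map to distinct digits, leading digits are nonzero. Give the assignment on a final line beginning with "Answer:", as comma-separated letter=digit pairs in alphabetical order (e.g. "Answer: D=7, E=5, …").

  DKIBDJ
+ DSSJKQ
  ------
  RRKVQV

Step 1. [col 1: J + Q ≡ V (mod 10)] several values work for J in column 1 (J + Q ≡ V (mod 10), carry-in 0); try J=7 ⇒ J=7.
Step 2. [col 1: J + Q ≡ V (mod 10)] no forcing yet in column 1 (carry-in 0); Q=1 is free and consistent — try it, so Q=1.
Step 3. [col 1: J + Q ≡ V (mod 10)] in column 1 we have J+Q≡V with carry-in 0; given J=7, Q=1 and digits 1,7 already taken and all letters distinct, that pins V to 8. So V=8.
Step 4. [col 2: D + K ≡ Q (mod 10)] no forcing yet in column 2 (carry-in 0); K=9 is free and consistent — try it ⇒ K=9.
Step 5. [col 2: D + K ≡ Q (mod 10)] column 2: given K=9, Q=1, carry-in 0, and digits 1,7,8,9 already taken and all letters distinct, D+K≡Q (mod 10) forces D=2. So D=2.
Step 6. [col 3: B + J ≡ V (mod 10)] from column 3 (J=7, V=8, carry-in 1, digits 1,2,7,8,9 already taken and all letters distinct): B must equal 0 ⇒ B=0.
Step 7. [col 4: I + S ≡ K (mod 10)] several values work for S in column 4 (I + S ≡ K (mod 10), carry-in 0); try S=6 ⇒ S=6.
Step 8. [col 4: I + S ≡ K (mod 10)] column 4 reads I+S+carry(0)=K with S=6, K=9; with digits 0,1,2,6,7,8,9 already taken and all letters distinct, the only value for I is 3, so I=3.
Step 9. [col 5: K + S ≡ R (mod 10)] from column 5 (K=9, S=6, carry-in 0, digits 0,1,2,3,6,7,8,9 already taken and all letters distinct): R must equal 5 ⇒ R=5.

Answer: B=0, D=2, I=3, J=7, K=9, Q=1, R=5, S=6, V=8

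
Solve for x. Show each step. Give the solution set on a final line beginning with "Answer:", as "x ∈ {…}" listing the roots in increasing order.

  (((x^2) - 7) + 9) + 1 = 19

Step 1. [(((x^2) - 7) + 9) + 1 = 19] 1 comes off first (subtract 1), so sub: ((x^2) - 7) + 9 = 18.
Step 2. [((x^2) - 7) + 9 = 18] peel the +9: subtract 9 from each side ⇒ sub: (x^2) - 7 = 9.
Step 3. [(x^2) - 7 = 9] add 7: x sits inside (… - 7) ⇒ sub: x^2 = 16.
Step 4. [x^2 = 16] √ both sides: 16 ≥ 0 gives two branches ⇒ sqrt: x = 4 or -4.

Answer: x ∈ {-4, 4}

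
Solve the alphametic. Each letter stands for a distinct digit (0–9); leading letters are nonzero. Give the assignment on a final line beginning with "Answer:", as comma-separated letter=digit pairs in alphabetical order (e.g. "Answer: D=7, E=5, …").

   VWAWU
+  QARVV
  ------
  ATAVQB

Step 1. [col 1: U + V ≡ B (mod 10)] column 1 (U + V ≡ B (mod 10), carry-in 0) doesn't pin B yet; pick B=4 and continue, so B=4.
Step 2. [col 1: U + V ≡ B (mod 10)] several values work for V in column 1 (U + V ≡ B (mod 10), carry-in 0); try V=6, so V=6.
Step 3. [col 1: U + V ≡ B (mod 10)] column 1 reads U+V+carry(0)=B with V=6, B=4; with digits 4,6 already taken and all letters distinct, the only value for U is 8 ⇒ U=8.
Step 4. [col 2: W + V ≡ Q (mod 10)] several values work for Q in column 2 (W + V ≡ Q (mod 10), carry-in 1); try Q=7, so Q=7.
Step 5. [col 2: W + V ≡ Q (mod 10)] column 2: given V=6, Q=7, carry-in 1, and digits 4,6,7,8 already taken and all letters distinct, W+V≡Q (mod 10) forces W=0 ⇒ W=0.
Step 6. [col 3: A + R ≡ V (mod 10)] column 3 (A + R ≡ V (mod 10), carry-in 0) doesn't pin R yet; pick R=5 and continue. So R=5.
Step 7. [col 3: A + R ≡ V (mod 10)] column 3 reads A+R+carry(0)=V with R=5, V=6; with digits 0,4,5,6,7,8 already taken and all letters distinct, the only value for A is 1, so A=1.
Step 8. [col 5: V + Q ≡ T (mod 10)] column 5: given V=6, Q=7, carry-in 0, and digits 0,1,4,5,6,7,8 already taken and all letters distinct, V+Q≡T (mod 10) forces T=3 ⇒ T=3.

Answer: A=1, B=4, Q=7, R=5, T=3, U=8, V=6, W=0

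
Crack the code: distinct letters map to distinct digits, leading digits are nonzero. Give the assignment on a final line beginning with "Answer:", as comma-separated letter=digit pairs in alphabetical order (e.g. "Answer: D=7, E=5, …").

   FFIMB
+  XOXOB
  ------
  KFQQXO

Step 1. [col 1: B + B ≡ O (mod 10)] several values work for O in column 1 (B + B ≡ O (mod 10), carry-in 0); try O=6, so O=6.
Step 2. [col 1: B + B ≡ O (mod 10)] B=8 is one option consistent with column 1 (B + B ≡ O (mod 10), carry-in 0) — take it, so B=8.
Step 3. [K] the sum has 6 digits but both addends have 5; that extra leading digit K is the final carry, namely 1. So K=1.
Step 4. [col 2: M + O ≡ X (mod 10)] column 2 (M + O ≡ X (mod 10), carry-in 1) doesn't pin X yet; pick X=9 and continue, so X=9.
Step 5. [col 2: M + O ≡ X (mod 10)] column 2 reads M+O+carry(1)=X with O=6, X=9; with digits 1,6,8,9 already taken and all letters distinct, the only value for M is 2 ⇒ M=2.
Step 6. [col 3: I + X ≡ Q (mod 10)] column 3 (I + X ≡ Q (mod 10), carry-in 0) doesn't pin I yet; pick I=5 and continue. So I=5.
Step 7. [col 3: I + X ≡ Q (mod 10)] in column 3 we have I+X≡Q with carry-in 0; given I=5, X=9 and digits 1,2,5,6,8,9 already taken and all letters distinct, that pins Q to 4. So Q=4.
Step 8. [col 4: F + O ≡ Q (mod 10)] column 4 reads F+O+carry(1)=Q with O=6, Q=4; with digits 1,2,4,5,6,8,9 already taken and all letters distinct, the only value for F is 7, so F=7.

Answer: B=8, F=7, I=5, K=1, M=2, O=6, Q=4, X=9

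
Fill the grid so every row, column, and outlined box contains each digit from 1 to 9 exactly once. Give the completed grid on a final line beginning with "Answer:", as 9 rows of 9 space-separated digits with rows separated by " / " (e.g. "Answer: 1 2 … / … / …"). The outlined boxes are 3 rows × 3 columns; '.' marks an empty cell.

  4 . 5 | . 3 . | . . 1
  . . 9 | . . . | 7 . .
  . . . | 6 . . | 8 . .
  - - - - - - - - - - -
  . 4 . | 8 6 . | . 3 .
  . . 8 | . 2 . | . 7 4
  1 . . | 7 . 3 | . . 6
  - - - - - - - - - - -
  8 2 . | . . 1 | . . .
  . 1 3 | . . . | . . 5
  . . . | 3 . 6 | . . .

Step 1. [r6c5∈{4,5,9}] across row 6, 4 lands solely at r6c5, so r6c5=4.
Step 2. [r9c9∈{2,7,8,9}] col 9 places 8 nowhere but r9c9. So r9c9=8.
Step 3. [r7c3∈{4,6,7}] col 3 places 6 nowhere but r7c3 ⇒ r7c3=6.
Step 4. [r4c7∈{1,2,5,9}] 1 has one home in row 4: r4c7, so r4c7=1.
Step 5. [r6c3∈{2}] r6c3 is down to just 2 ⇒ r6c3=2.
Step 6. [r5c4∈{1,5,9}] in row 5, 1 fits only at r5c4. So r5c4=1.
Step 7. [r4c9∈{2,9}] 2 has one home in row 4: r4c9 ⇒ r4c9=2.
Step 8. [r2c9∈{3}] only 3 remains possible at r2c9 ⇒ r2c9=3.
Step 9. [r3c9∈{9}] r3c9 has the single candidate 9, so r3c9=9.
Step 10. [r2c5∈{1,5,8}] row 2 places 1 nowhere but r2c5, so r2c5=1.
Step 11. [r8c5∈{7,8,9}] col 5 places 8 nowhere but r8c5, so r8c5=8.
Step 12. [r9c3∈{4,7}] across col 3, 4 lands solely at r9c3 ⇒ r9c3=4.
Step 13. [r7c7∈{3,4,9}] 3 has one home in row 7: r7c7, so r7c7=3.
Step 14. [r8c7∈{2,4,6,9}] 4 has one home in col 7: r8c7. So r8c7=4.
Step 15. [r7c8∈{9}] r7c8 has the single candidate 9, so r7c8=9.
Step 16. [r9c5∈{5,7,9}] r9c5 is the only open cell in col 5 admitting 9. So r9c5=9.
Step 17. [r8c4∈{2}] r8c4 has the single candidate 2. So r8c4=2.
Step 18. [r1c7∈{2,6}] in col 7, 6 fits only at r1c7. So r1c7=6.
Step 19. [r8c6∈{7}] r8c6 is down to just 7 ⇒ r8c6=7.
Step 20. [r1c2∈{7,8}] across row 1, 7 lands solely at r1c2 ⇒ r1c2=7.
Step 21. [r1c8∈{2}] nothing but 2 survives at r1c8. So r1c8=2.
Step 22. [r9c2∈{5}] nothing but 5 survives at r9c2 ⇒ r9c2=5.
Step 23. [r6c2∈{9}] r6c2's peers cover all but 9 ⇒ r6c2=9.
Step 24. [r4c6∈{5,9}] 9 has one home in row 4: r4c6 ⇒ r4c6=9.
Step 25. [r5c6∈{5}] only 5 remains possible at r5c6, so r5c6=5.
Step 26. [r2c2∈{6,8}] r2c2 is the only open cell in col 2 admitting 8. So r2c2=8.
Step 27. [r5c2∈{3,6}] in col 2, 6 fits only at r5c2, so r5c2=6.
Step 28. [r7c5∈{5}] r7c5 has the single candidate 5 ⇒ r7c5=5.
Step 29. [r3c8∈{4,5}] in row 3, 5 fits only at r3c8, so r3c8=5.
Step 30. [r3c6∈{2,4}] across row 3, 4 lands solely at r3c6. So r3c6=4.
Step 31. [r3c1∈{2,3}] in row 3, 2 fits only at r3c1. So r3c1=2.
Step 32. [r9c1∈{7}] r9c1 has the single candidate 7 ⇒ r9c1=7.
Step 33. [r2c8∈{4}] nothing but 4 survives at r2c8. So r2c8=4.
Step 34. [r4c1∈{5}] r4c1 is down to just 5. So r4c1=5.
Step 35. [r8c1∈{9}] r8c1 is down to just 9. So r8c1=9.
Step 36. [r1c4∈{9}] r1c4's peers cover all but 9. So r1c4=9.
Step 37. [r2c1∈{6}] r2c1 is down to just 6. So r2c1=6.
Step 38. [r6c8∈{8}] r6c8 is down to just 8. So r6c8=8.
Step 39. [r8c8∈{6}] only 6 remains possible at r8c8, so r8c8=6.
Step 40. [r3c3∈{1}] only 1 remains possible at r3c3, so r3c3=1.
Step 41. [r3c2∈{3}] only 3 remains possible at r3c2, so r3c2=3.
Step 42. [r4c3∈{7}] r4c3 has the single candidate 7 ⇒ r4c3=7.
Step 43. [r5c7∈{9}] r5c7 has the single candidate 9. So r5c7=9.
Step 44. [r2c6∈{2}] only 2 remains possible at r2c6 ⇒ r2c6=2.
Step 45. [r9c8∈{1}] r9c8 has the single candidate 1. So r9c8=1.
Step 46. [r5c1∈{3}] r5c1's peers cover all but 3, so r5c1=3.
Step 47. [r7c4∈{4}] only 4 remains possible at r7c4 ⇒ r7c4=4.
Step 48. [r2c4∈{5}] nothing but 5 survives at r2c4. So r2c4=5.
Step 49. [r3c5∈{7}] nothing but 7 survives at r3c5, so r3c5=7.
Step 50. [r1c6∈{8}] r1c6's peers cover all but 8. So r1c6=8.
Step 51. [r9c7∈{2}] nothing but 2 survives at r9c7. So r9c7=2.
Step 52. [r6c7∈{5}] r6c7 has the single candidate 5 ⇒ r6c7=5.
Step 53. [r7c9∈{7}] r7c9 has the single candidate 7 ⇒ r7c9=7.

Answer: 4 7 5 9 3 8 6 2 1 / 6 8 9 5 1 2 7 4 3 / 2 3 1 6 7 4 8 5 9 / 5 4 7 8 6 9 1 3 2 / 3 6 8 1 2 5 9 7 4 / 1 9 2 7 4 3 5 8 6 / 8 2 6 4 5 1 3 9 7 / 9 1 3 2 8 7 4 6 5 / 7 5 4 3 9 6 2 1 8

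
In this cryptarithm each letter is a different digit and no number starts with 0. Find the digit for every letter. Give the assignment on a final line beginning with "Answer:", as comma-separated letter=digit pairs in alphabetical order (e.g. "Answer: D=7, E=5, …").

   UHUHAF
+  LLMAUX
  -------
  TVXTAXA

Step 1. [col 1: F + X ≡ A (mod 10)] A=2 is one option consistent with column 1 (F + X ≡ A (mod 10), carry-in 0) — take it ⇒ A=2.
Step 2. [T] the sum has 7 digits but both addends have 6; that extra leading digit T is the final carry, namely 1 ⇒ T=1.
Step 3. [col 1: F + X ≡ A (mod 10)] column 1 (F + X ≡ A (mod 10), carry-in 0) doesn't pin F yet; pick F=3 and continue, so F=3.
Step 4. [col 1: F + X ≡ A (mod 10)] column 1 reads F+X+carry(0)=A with F=3, A=2; with digits 1,2,3 already taken and all letters distinct, the only value for X is 9. So X=9.
Step 5. [col 2: A + U ≡ X (mod 10)] from column 2 (A=2, X=9, carry-in 1, digits 1,2,3,9 already taken and all letters distinct): U must equal 6. So U=6.
Step 6. [col 3: H + A ≡ A (mod 10)] column 3 reads H+A+carry(0)=A with A=2; with digits 1,2,3,6,9 already taken and all letters distinct, the only value for H is 0. So H=0.
Step 7. [col 4: U + M ≡ T (mod 10)] from column 4 (U=6, T=1, carry-in 0, digits 0,1,2,3,6,9 already taken and all letters distinct): M must equal 5. So M=5.
Step 8. [col 5: H + L ≡ X (mod 10)] from column 5 (H=0, X=9, carry-in 1, digits 0,1,2,3,5,6,9 already taken and all letters distinct): L must equal 8, so L=8.
Step 9. [col 6: U + L ≡ V (mod 10)] column 6: given U=6, L=8, carry-in 0, and digits 0,1,2,3,5,6,8,9 already taken and all letters distinct, U+L≡V (mod 10) forces V=4, so V=4.

Answer: A=2, F=3, H=0, L=8, M=5, T=1, U=6, V=4, X=9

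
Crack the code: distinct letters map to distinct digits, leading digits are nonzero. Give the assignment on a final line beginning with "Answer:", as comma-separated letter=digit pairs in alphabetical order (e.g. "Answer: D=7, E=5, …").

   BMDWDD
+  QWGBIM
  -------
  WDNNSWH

Step 1. [col 1: D + M ≡ H (mod 10)] column 1 (D + M ≡ H (mod 10), carry-in 0) doesn't pin D yet; pick D=2 and continue ⇒ D=2.
Step 2. [W] the sum has 7 digits but both addends have 6; that extra leading digit W is the final carry, namely 1. So W=1.
Step 3. [col 1: D + M ≡ H (mod 10)] several values work for H in column 1 (D + M ≡ H (mod 10), carry-in 0); try H=7 ⇒ H=7.
Step 4. [col 1: D + M ≡ H (mod 10)] from column 1 (D=2, H=7, carry-in 0, digits 1,2,7 already taken and all letters distinct): M must equal 5. So M=5.
Step 5. [col 2: D + I ≡ W (mod 10)] column 2 reads D+I+carry(0)=W with D=2, W=1; with digits 1,2,5,7 already taken and all letters distinct, the only value for I is 9, so I=9.
Step 6. [col 3: W + B ≡ S (mod 10)] column 3 (W + B ≡ S (mod 10), carry-in 1) doesn't pin S yet; pick S=0 and continue ⇒ S=0.
Step 7. [col 3: W + B ≡ S (mod 10)] column 3 reads W+B+carry(1)=S with W=1, S=0; with digits 0,1,2,5,7,9 already taken and all letters distinct, the only value for B is 8. So B=8.
Step 8. [col 4: D + G ≡ N (mod 10)] column 4: given D=2, carry-in 1, and digits 0,1,2,5,7,8,9 already taken and all letters distinct, D+G≡N (mod 10) forces N=6. So N=6.
Step 9. [col 4: D + G ≡ N (mod 10)] column 4: given D=2, N=6, carry-in 1, and digits 0,1,2,5,6,7,8,9 already taken and all letters distinct, D+G≡N (mod 10) forces G=3. So G=3.
Step 10. [col 6: B + Q ≡ D (mod 10)] in column 6 we have B+Q≡D with carry-in 0; given B=8, D=2 and digits 0,1,2,3,5,6,7,8,9 already taken and all letters distinct, that pins Q to 4, so Q=4.

Answer: B=8, D=2, G=3, H=7, I=9, M=5, N=6, Q=4, S=0, W=1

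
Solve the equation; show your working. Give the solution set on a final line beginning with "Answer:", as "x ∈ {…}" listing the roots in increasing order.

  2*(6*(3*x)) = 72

Step 1. [2*(6*(3*x)) = 72] leading coefficient 2: divide by 2. So div: 6*(3*x) = 36.
Step 2. [6*(3*x) = 36] divide by the outer 6 ⇒ div: 3*x = 6.
Step 3. [3*x = 6] 3 out front; divide by 3 ⇒ div: x = 2.

Answer: x ∈ {2}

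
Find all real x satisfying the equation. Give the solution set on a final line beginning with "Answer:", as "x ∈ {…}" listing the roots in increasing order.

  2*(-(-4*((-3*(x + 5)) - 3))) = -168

Step 1. [2*(-(-4*((-3*(x + 5)) - 3))) = -168] 2·(inner) — divide through by 2, so div: -(-4*((-3*(x + 5)) - 3)) = -84.
Step 2. [-(-4*((-3*(x + 5)) - 3)) = -84] LHS negated; negate both sides ⇒ neg: -4*((-3*(x + 5)) - 3) = 84.
Step 3. [-4*((-3*(x + 5)) - 3) = 84] -4 out front; divide by -4. So div: (-3*(x + 5)) - 3 = -21.
Step 4. [(-3*(x + 5)) - 3 = -21] common factor -3 (LHS and -21) — divide through, so factor: (x + 5) + 1 = 7.
Step 5. [(x + 5) + 1 = 7] peel the +1: subtract 1 from each side ⇒ sub: x + 5 = 6.
Step 6. [x + 5 = 6] the outer +5 inverts by subtracting 5. So sub: x = 1.

Answer: x ∈ {1}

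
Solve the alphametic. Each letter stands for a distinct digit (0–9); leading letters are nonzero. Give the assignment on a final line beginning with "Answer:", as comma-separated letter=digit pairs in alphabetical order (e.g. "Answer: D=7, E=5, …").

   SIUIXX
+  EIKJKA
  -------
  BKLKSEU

Step 1. [col 1: X + A ≡ U (mod 10)] column 1 (X + A ≡ U (mod 10), carry-in 0) doesn't pin U yet; pick U=0 and continue, so U=0.
Step 2. [B] B is the leading digit of a 7-digit sum of two 6-digit numbers; the final carry is exactly 1. So B=1.
Step 3. [col 1: X + A ≡ U (mod 10)] X=3 is one option consistent with column 1 (X + A ≡ U (mod 10), carry-in 0) — take it ⇒ X=3.
Step 4. [col 1: X + A ≡ U (mod 10)] column 1: given X=3, U=0, carry-in 0, and digits 0,1,3 already taken and all letters distinct, X+A≡U (mod 10) forces A=7, so A=7.
Step 5. [col 2: X + K ≡ E (mod 10)] several values work for E in column 2 (X + K ≡ E (mod 10), carry-in 1); try E=9 ⇒ E=9.
Step 6. [col 2: X + K ≡ E (mod 10)] in column 2 we have X+K≡E with carry-in 1; given X=3, E=9 and digits 0,1,3,7,9 already taken and all letters distinct, that pins K to 5 ⇒ K=5.
Step 7. [col 3: I + J ≡ S (mod 10)] J=2 is one option consistent with column 3 (I + J ≡ S (mod 10), carry-in 0) — take it. So J=2.
Step 8. [col 3: I + J ≡ S (mod 10)] several values work for S in column 3 (I + J ≡ S (mod 10), carry-in 0); try S=6, so S=6.
Step 9. [col 3: I + J ≡ S (mod 10)] column 3: given J=2, S=6, carry-in 0, and digits 0,1,2,3,5,6,7,9 already taken and all letters distinct, I+J≡S (mod 10) forces I=4, so I=4.
Step 10. [col 5: I + I ≡ L (mod 10)] from column 5 (I=4, carry-in 0, digits 0,1,2,3,4,5,6,7,9 already taken and all letters distinct): L must equal 8, so L=8.

Answer: A=7, B=1, E=9, I=4, J=2, K=5, L=8, S=6, U=0, X=3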